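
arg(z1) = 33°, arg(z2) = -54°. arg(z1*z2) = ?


arg(z1*z2) = 33° - 54° = -21°
Normalized to (-180°, 180°]: -21°

-21°


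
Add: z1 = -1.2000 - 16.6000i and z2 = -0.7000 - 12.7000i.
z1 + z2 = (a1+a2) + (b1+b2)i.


Real: -1.2 - 0.7 = -1.9
Imag: -16.6 - 12.7 = -29.3

-1.9000 - 29.3000i


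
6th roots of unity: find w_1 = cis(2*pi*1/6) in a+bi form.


Angle = 360*1/6 = 60°
a = cos(60°) = 0.5000
b = sin(60°) = 0.8660

0.5000 + 0.8660i


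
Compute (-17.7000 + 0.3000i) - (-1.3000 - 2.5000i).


Real: -17.7 + 1.3 = -16.4
Imag: 0.3 + 2.5 = 2.8

-16.4000 + 2.8000i


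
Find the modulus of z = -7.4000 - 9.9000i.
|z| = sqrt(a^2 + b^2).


|z| = sqrt((-7.4)^2 + (-9.9)^2) = sqrt(54.76 + 98.01) = sqrt(152.77) = 12.3600

|z| = 12.3600


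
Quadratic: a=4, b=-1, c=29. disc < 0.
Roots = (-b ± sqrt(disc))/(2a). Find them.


disc = (-1)^2 - 4*4*29 = 1 - 464 = -463
sqrt(|disc|) = sqrt(463) = 21.5174
Real part = 1/(2*4) = 0.1250
Imag part = 21.5174/(2*4) = 2.6897

0.1250 ± 2.6897i


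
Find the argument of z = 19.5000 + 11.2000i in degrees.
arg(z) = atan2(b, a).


Re = 19.5, Im = 11.2
arg = atan2(11.2, 19.5) = 29.8713 degrees

arg(z) = 29.8713 degrees


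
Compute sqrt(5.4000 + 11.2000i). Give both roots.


|z| = sqrt(29.16+125.44) = 12.4338
sqrt((|z|+a)/2) = sqrt((12.4338+5.4)/2) = sqrt(8.9169) = 2.9861
sqrt((|z|-a)/2) = sqrt((12.4338-5.4)/2) = sqrt(3.5169) = 1.8753

±(2.9861 + 1.8753i) i.e. 2.9861 + 1.8753i and -2.9861 - 1.8753i


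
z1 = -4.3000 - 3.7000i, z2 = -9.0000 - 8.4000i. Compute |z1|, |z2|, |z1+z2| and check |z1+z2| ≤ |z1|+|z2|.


|z1| = sqrt((-4.3)^2 + (-3.7)^2) = sqrt(32.18) = 5.6727
|z2| = sqrt((-9)^2 + (-8.4)^2) = sqrt(151.56) = 12.3110
z1+z2 = -13.3000 - 12.1000i
|z1+z2| = sqrt(323.3) = 17.9805
|z1|+|z2| = 5.6727 + 12.3110 = 17.9837

|z1+z2| = 17.9805 ≤ |z1|+|z2| = 17.9837 (verified)


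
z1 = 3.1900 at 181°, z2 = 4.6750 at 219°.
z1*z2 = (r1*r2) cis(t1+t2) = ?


r = 3.1900 * 4.6750 = 14.9132
theta = 181° + 219° = 400° = 40° (mod 360)

14.9132 cis(40°)


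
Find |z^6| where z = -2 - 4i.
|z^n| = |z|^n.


|z| = sqrt(4+16) = sqrt(20) = 4.4721
|z^6| = |z|^6 = (sqrt(20))^6 = 20^3 = 8000

|z^6| = 8000


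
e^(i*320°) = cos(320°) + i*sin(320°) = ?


cos(320°) = 0.7660
sin(320°) = -0.6428

e^(i*320°) = 0.7660 - 0.6428i


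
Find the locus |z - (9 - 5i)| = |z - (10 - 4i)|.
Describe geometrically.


Equal distances means the locus is the perpendicular bisector of z1 and z2.
Midpoint = ((9+10)/2, (-5+(-4))/2) = (9.5000, -4.5000)

Perpendicular bisector through (9.5000, -4.5000)


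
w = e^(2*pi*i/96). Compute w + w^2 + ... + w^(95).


With w = e^(2*pi*i/96), all 96 of the 96th roots of unity w^0 = 1, w, ..., w^(95) sum to 0: 1 + w + ... + w^(95) = (1 - w^96)/(1 - w) = 0 since w^96 = 1, w ≠ 1.
Removing the root 1: w + w^2 + ... + w^(95) = 0 - 1 = -1

Sum = -1


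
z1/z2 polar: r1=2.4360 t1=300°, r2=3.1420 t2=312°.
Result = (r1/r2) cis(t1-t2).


r = 2.4360 / 3.1420 = 0.7753
theta = 300° - 312° = -12° = 348° (mod 360)

0.7753 cis(348°)


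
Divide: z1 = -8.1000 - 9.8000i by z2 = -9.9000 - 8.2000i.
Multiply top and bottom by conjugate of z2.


Conjugate of z2 = -9.9000 + 8.2000i
Numerator: (-8.1000 - 9.8000i)(-9.9000 + 8.2000i) = 160.5500 + 30.6000i
Denominator: (-9.9)^2 + (-8.2)^2 = 165.25
Result = (160.5500 + 30.6000i)/165.25

0.9716 + 0.1852i


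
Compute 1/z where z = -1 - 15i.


|z|^2 = 1+225 = 226
1/z = (-1 + 15i)/226

1/z = -0.0044 + 0.0664i


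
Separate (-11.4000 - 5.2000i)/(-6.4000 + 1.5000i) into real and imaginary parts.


Multiply by conjugate: (-11.4000 - 5.2000i)(-6.4000 - 1.5000i) / ((-6.4)^2 + 1.5^2)
Numerator real = -11.4*(-6.4) - (5.2)*1.5 = 65.16
Numerator imag = -5.2*(-6.4) - (-11.4)*1.5 = 50.38
Denominator = 43.21
Re(z) = 65.16/43.21 = 1.5080
Im(z) = 50.38/43.21 = 1.1659

Re(z) = 1.5080, Im(z) = 1.1659


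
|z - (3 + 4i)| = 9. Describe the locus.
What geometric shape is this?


|z - z0| = r is a circle with center z0 and radius r.
Center = (3, 4), radius = 9

Circle with center (3, 4) and radius 9


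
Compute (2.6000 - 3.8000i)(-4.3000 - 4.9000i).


Real = 2.6*(-4.3) - (-3.8)*(-4.9) = -11.18 - 18.62 = -29.8
Imag = 2.6*(-4.9) - (4.3)*(-3.8) = -12.74 + 16.34 = 3.6

-29.8000 + 3.6000i


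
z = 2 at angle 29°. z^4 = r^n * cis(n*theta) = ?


r^4 = 2^4 = 16
n*theta = 4*29° = 116° = 116° (mod 360)
a = 16*cos(116°) = -7.0139
b = 16*sin(116°) = 14.3807

16 cis(116°) = -7.0139 + 14.3807i


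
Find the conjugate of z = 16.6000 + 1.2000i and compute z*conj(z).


z_bar = 16.6000 - 1.2000i
z*z_bar = 16.6^2 + 1.2^2 = 275.56 + 1.44 = 277

z_bar = 16.6000 - 1.2000i, z*z_bar = 277


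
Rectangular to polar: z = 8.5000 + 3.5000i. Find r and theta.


r = sqrt(72.25+12.25) = sqrt(84.5) = 9.1924
theta = atan2(3.5, 8.5) = 22.3801 degrees

r = 9.1924, theta = 22.3801 degrees


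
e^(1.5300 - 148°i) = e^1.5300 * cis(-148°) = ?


e^1.5300 = 4.61818
cos(-148°) = -0.84805
sin(-148°) = -0.52992
Real = 4.61818*(-0.84805) = -3.9164
Imag = 4.61818*(-0.52992) = -2.4473

-3.9164 - 2.4473i


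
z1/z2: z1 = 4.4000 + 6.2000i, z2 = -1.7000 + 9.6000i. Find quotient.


Conjugate of z2 = -1.7000 - 9.6000i
Numerator: (4.4000 + 6.2000i)(-1.7000 - 9.6000i) = 52.0400 - 52.7800i
Denominator: (-1.7)^2 + 9.6^2 = 95.05
Result = (52.0400 - 52.7800i)/95.05

0.5475 - 0.5553i


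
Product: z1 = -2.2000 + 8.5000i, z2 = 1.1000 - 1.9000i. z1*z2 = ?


Real = -2.2*1.1 - 8.5*(-1.9) = -2.42 - (-16.15) = 13.73
Imag = -2.2*(-1.9) + 1.1*8.5 = 4.18 + 9.35 = 13.53

13.7300 + 13.5300i


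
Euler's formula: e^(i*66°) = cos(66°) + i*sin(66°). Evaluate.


cos(66°) = 0.4067
sin(66°) = 0.9135

e^(i*66°) = 0.4067 + 0.9135i


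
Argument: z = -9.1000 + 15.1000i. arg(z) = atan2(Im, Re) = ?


Re = -9.1, Im = 15.1
arg = atan2(15.1, -9.1) = 121.0752 degrees

arg(z) = 121.0752 degrees


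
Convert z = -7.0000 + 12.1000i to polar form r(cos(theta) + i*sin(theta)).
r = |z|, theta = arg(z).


r = sqrt(49+146.41) = sqrt(195.41) = 13.9789
theta = atan2(12.1, -7) = 120.0499 degrees

r = 13.9789, theta = 120.0499 degrees


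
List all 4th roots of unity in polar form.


The 4th roots of unity are cis(360k/4°) for k=0..3
Angle step = 360/4 = 90°
Primitive root: cis(90°)
Primitive root = 0 + 1.0000i

4 roots at angles: 0°, 90°, 180°, 270°


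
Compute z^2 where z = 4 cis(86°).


r^2 = 4^2 = 16
n*theta = 2*86° = 172° = 172° (mod 360)
a = 16*cos(172°) = -15.8443
b = 16*sin(172°) = 2.2268

16 cis(172°) = -15.8443 + 2.2268i


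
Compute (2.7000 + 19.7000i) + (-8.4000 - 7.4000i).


Real: 2.7 - 8.4 = -5.7
Imag: 19.7 - 7.4 = 12.3

-5.7000 + 12.3000i


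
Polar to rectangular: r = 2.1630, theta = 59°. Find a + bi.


a = 2.1630*cos(59°) = 2.1630*0.51504 = 1.1140
b = 2.1630*sin(59°) = 2.1630*0.8572 = 1.8541

1.1140 + 1.8541i


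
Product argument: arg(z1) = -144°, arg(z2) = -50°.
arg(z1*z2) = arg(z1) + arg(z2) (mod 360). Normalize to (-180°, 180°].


arg(z1*z2) = -144° - 50° = -194°
Normalized to (-180°, 180°]: 166°

166°


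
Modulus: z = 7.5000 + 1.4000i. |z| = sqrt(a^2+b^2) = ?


|z| = sqrt(7.5^2 + 1.4^2) = sqrt(56.25 + 1.96) = sqrt(58.21) = 7.6295

|z| = 7.6295


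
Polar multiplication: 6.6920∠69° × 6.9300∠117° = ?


r = 6.6920 * 6.9300 = 46.3756
theta = 69° + 117° = 186° = 186° (mod 360)

46.3756 cis(186°)


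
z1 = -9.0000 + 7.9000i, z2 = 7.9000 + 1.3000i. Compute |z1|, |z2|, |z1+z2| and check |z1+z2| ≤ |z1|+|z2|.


|z1| = sqrt((-9)^2 + 7.9^2) = sqrt(143.41) = 11.9754
|z2| = sqrt(7.9^2 + 1.3^2) = sqrt(64.1) = 8.0062
z1+z2 = -1.1000 + 9.2000i
|z1+z2| = sqrt(85.85) = 9.2655
|z1|+|z2| = 11.9754 + 8.0062 = 19.9816

|z1+z2| = 9.2655 ≤ |z1|+|z2| = 19.9816 (verified)


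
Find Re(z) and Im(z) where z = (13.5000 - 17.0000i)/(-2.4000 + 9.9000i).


Multiply by conjugate: (13.5000 - 17.0000i)(-2.4000 - 9.9000i) / ((-2.4)^2 + 9.9^2)
Numerator real = 13.5*(-2.4) - (17)*9.9 = -200.7
Numerator imag = -17*(-2.4) - 13.5*9.9 = -92.85
Denominator = 103.77
Re(z) = -200.7/103.77 = -1.9341
Im(z) = -92.85/103.77 = -0.8948

Re(z) = -1.9341, Im(z) = -0.8948


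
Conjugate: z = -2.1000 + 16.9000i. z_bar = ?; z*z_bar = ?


z_bar = -2.1000 - 16.9000i
z*z_bar = (-2.1)^2 + 16.9^2 = 4.41 + 285.61 = 290.02

z_bar = -2.1000 - 16.9000i, z*z_bar = 290.02


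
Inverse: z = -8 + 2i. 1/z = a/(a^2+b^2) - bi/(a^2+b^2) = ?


|z|^2 = 64+4 = 68
1/z = (-8 - 2i)/68

1/z = -0.1176 - 0.0294i


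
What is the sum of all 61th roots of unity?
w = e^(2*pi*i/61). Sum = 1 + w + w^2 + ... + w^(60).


The sum of all 61th roots of unity is 0.
Geometric series: (1 - w^61)/(1 - w) = (1-1)/(1-w) = 0 since w^61 = 1, w ≠ 1.
Alternatively: coefficient of z^60 in z^61 - 1 is 0.

0


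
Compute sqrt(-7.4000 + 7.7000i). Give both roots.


|z| = sqrt(54.76+59.29) = 10.6794
sqrt((|z|+a)/2) = sqrt((10.6794+(-7.4))/2) = sqrt(1.6397) = 1.2805
sqrt((|z|-a)/2) = sqrt((10.6794-(-7.4))/2) = sqrt(9.0397) = 3.0066

±(1.2805 + 3.0066i) i.e. 1.2805 + 3.0066i and -1.2805 - 3.0066i


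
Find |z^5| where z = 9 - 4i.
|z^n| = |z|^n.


|z| = sqrt(81+16) = sqrt(97) = 9.8489
|z^5| = |z|^5 = (sqrt(97))^5 = 97^2 * sqrt(97) = 9409*sqrt(97)

|z^5| = 9409*sqrt(97) ≈ 92667.9031


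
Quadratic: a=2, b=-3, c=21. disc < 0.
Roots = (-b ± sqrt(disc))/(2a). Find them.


disc = (-3)^2 - 4*2*21 = 9 - 168 = -159
sqrt(|disc|) = sqrt(159) = 12.6095
Real part = 3/(2*2) = 0.7500
Imag part = 12.6095/(2*2) = 3.1524

0.7500 ± 3.1524i


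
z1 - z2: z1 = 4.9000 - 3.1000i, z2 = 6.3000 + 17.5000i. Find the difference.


Real: 4.9 - 6.3 = -1.4
Imag: -3.1 - 17.5 = -20.6

-1.4000 - 20.6000i


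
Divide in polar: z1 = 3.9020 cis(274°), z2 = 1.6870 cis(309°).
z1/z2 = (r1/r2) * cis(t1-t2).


r = 3.9020 / 1.6870 = 2.3130
theta = 274° - 309° = -35° = 325° (mod 360)

2.3130 cis(325°)


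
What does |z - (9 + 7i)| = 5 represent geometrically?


|z - z0| = r is a circle with center z0 and radius r.
Center = (9, 7), radius = 5

Circle with center (9, 7) and radius 5


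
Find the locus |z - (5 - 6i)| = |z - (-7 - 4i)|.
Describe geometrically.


Equal distances means the locus is the perpendicular bisector of z1 and z2.
Midpoint = ((5+(-7))/2, (-6+(-4))/2) = (-1.0000, -5.0000)

Perpendicular bisector through (-1.0000, -5.0000)


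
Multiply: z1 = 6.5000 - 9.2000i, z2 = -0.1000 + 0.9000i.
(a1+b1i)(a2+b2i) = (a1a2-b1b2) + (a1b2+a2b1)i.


Real = 6.5*(-0.1) - (-9.2)*0.9 = -0.65 - (-8.28) = 7.63
Imag = 6.5*0.9 - (0.1)*(-9.2) = 5.85 + 0.92 = 6.77

7.6300 + 6.7700i


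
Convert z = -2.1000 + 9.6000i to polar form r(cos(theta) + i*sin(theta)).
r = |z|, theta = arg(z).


r = sqrt(4.41+92.16) = sqrt(96.57) = 9.8270
theta = atan2(9.6, -2.1) = 102.3391 degrees

r = 9.8270, theta = 102.3391 degrees


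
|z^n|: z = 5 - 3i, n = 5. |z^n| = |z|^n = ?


|z| = sqrt(25+9) = sqrt(34) = 5.8310
|z^5| = |z|^5 = (sqrt(34))^5 = 34^2 * sqrt(34) = 1156*sqrt(34)

|z^5| = 1156*sqrt(34) ≈ 6740.5804


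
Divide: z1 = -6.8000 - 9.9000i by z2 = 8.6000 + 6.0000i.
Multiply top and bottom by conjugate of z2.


Conjugate of z2 = 8.6000 - 6.0000i
Numerator: (-6.8000 - 9.9000i)(8.6000 - 6.0000i) = -117.8800 - 44.3400i
Denominator: 8.6^2 + 6^2 = 109.96
Result = (-117.8800 - 44.3400i)/109.96

-1.0720 - 0.4032i


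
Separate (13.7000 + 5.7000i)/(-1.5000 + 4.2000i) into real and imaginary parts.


Multiply by conjugate: (13.7000 + 5.7000i)(-1.5000 - 4.2000i) / ((-1.5)^2 + 4.2^2)
Numerator real = 13.7*(-1.5) + 5.7*4.2 = 3.39
Numerator imag = 5.7*(-1.5) - 13.7*4.2 = -66.09
Denominator = 19.89
Re(z) = 3.39/19.89 = 0.1704
Im(z) = -66.09/19.89 = -3.3228

Re(z) = 0.1704, Im(z) = -3.3228


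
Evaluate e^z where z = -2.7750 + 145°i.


e^-2.7750 = 0.06235
cos(145°) = -0.8192
sin(145°) = 0.5736
Real = 0.06235*(-0.8192) = -0.0511
Imag = 0.06235*0.5736 = 0.0358

-0.0511 + 0.0358i


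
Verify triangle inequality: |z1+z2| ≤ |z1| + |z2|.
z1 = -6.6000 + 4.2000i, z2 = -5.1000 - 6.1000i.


|z1| = sqrt((-6.6)^2 + 4.2^2) = sqrt(61.2) = 7.8230
|z2| = sqrt((-5.1)^2 + (-6.1)^2) = sqrt(63.22) = 7.9511
z1+z2 = -11.7000 - 1.9000i
|z1+z2| = sqrt(140.5) = 11.8533
|z1|+|z2| = 7.8230 + 7.9511 = 15.7741

|z1+z2| = 11.8533 ≤ |z1|+|z2| = 15.7741 (verified)


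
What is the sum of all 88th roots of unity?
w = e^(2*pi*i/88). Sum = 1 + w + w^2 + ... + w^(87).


The sum of all 88th roots of unity is 0.
Geometric series: (1 - w^88)/(1 - w) = (1-1)/(1-w) = 0 since w^88 = 1, w ≠ 1.
Alternatively: coefficient of z^87 in z^88 - 1 is 0.

0


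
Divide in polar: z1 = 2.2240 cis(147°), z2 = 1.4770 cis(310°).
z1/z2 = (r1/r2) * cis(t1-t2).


r = 2.2240 / 1.4770 = 1.5058
theta = 147° - 310° = -163° = 197° (mod 360)

1.5058 cis(197°)


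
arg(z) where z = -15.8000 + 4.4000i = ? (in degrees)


Re = -15.8, Im = 4.4
arg = atan2(4.4, -15.8) = 164.4385 degrees

arg(z) = 164.4385 degrees


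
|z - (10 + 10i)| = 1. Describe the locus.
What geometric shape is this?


|z - z0| = r is a circle with center z0 and radius r.
Center = (10, 10), radius = 1

Circle with center (10, 10) and radius 1


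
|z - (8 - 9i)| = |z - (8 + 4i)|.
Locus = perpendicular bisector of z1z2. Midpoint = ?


Equal distances means the locus is the perpendicular bisector of z1 and z2.
Midpoint = ((8+8)/2, (-9+4)/2) = (8.0000, -2.5000)

Perpendicular bisector through (8.0000, -2.5000)


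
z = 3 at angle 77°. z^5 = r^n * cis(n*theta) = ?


r^5 = 3^5 = 243
n*theta = 5*77° = 385° = 25° (mod 360)
a = 243*cos(25°) = 220.2328
b = 243*sin(25°) = 102.6962

243 cis(25°) = 220.2328 + 102.6962i


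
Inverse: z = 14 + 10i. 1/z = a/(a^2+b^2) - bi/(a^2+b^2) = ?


|z|^2 = 196+100 = 296
1/z = (14 - 10i)/296

1/z = 0.0473 - 0.0338i


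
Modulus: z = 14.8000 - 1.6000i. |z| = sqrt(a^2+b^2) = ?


|z| = sqrt(14.8^2 + (-1.6)^2) = sqrt(219.04 + 2.56) = sqrt(221.6) = 14.8862

|z| = 14.8862


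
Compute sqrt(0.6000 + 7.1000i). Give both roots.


|z| = sqrt(0.36+50.41) = 7.1253
sqrt((|z|+a)/2) = sqrt((7.1253+0.6)/2) = sqrt(3.8627) = 1.9654
sqrt((|z|-a)/2) = sqrt((7.1253-0.6)/2) = sqrt(3.2627) = 1.8063

±(1.9654 + 1.8063i) i.e. 1.9654 + 1.8063i and -1.9654 - 1.8063i


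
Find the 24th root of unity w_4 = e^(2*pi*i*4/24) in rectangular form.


Angle = 360*4/24 = 60°
a = cos(60°) = 0.5000
b = sin(60°) = 0.8660

0.5000 + 0.8660i


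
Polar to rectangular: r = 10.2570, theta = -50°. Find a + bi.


a = 10.2570*cos(-50°) = 10.2570*0.64279 = 6.5931
b = 10.2570*sin(-50°) = 10.2570*(-0.76604) = -7.8573

6.5931 - 7.8573i


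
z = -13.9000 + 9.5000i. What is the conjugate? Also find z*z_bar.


z_bar = -13.9000 - 9.5000i
z*z_bar = (-13.9)^2 + 9.5^2 = 193.21 + 90.25 = 283.46

z_bar = -13.9000 - 9.5000i, z*z_bar = 283.46


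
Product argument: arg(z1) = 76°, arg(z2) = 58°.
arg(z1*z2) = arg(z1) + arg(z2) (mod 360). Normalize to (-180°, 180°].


arg(z1*z2) = 76° + 58° = 134°
Normalized to (-180°, 180°]: 134°

134°


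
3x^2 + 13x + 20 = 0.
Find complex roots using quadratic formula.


disc = 13^2 - 4*3*20 = 169 - 240 = -71
sqrt(|disc|) = sqrt(71) = 8.4261
Real part = -13/(2*3) = -2.1667
Imag part = 8.4261/(2*3) = 1.4044

-2.1667 ± 1.4044i


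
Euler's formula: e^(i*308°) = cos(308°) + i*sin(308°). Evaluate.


cos(308°) = 0.6157
sin(308°) = -0.7880

e^(i*308°) = 0.6157 - 0.7880i


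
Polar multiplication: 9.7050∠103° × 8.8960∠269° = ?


r = 9.7050 * 8.8960 = 86.3357
theta = 103° + 269° = 372° = 12° (mod 360)

86.3357 cis(12°)


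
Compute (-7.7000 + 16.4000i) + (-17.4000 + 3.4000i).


Real: -7.7 - 17.4 = -25.1
Imag: 16.4 + 3.4 = 19.8

-25.1000 + 19.8000i


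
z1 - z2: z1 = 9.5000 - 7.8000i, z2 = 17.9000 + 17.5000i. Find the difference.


Real: 9.5 - 17.9 = -8.4
Imag: -7.8 - 17.5 = -25.3

-8.4000 - 25.3000i


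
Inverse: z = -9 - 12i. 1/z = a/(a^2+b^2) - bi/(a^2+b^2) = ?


|z|^2 = 81+144 = 225
1/z = (-9 + 12i)/225

1/z = -0.0400 + 0.0533i


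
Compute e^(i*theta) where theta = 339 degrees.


cos(339°) = 0.9336
sin(339°) = -0.3584

e^(i*339°) = 0.9336 - 0.3584i


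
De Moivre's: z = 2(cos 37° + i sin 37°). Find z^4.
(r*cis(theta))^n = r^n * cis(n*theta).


r^4 = 2^4 = 16
n*theta = 4*37° = 148° = 148° (mod 360)
a = 16*cos(148°) = -13.5688
b = 16*sin(148°) = 8.4787

16 cis(148°) = -13.5688 + 8.4787i


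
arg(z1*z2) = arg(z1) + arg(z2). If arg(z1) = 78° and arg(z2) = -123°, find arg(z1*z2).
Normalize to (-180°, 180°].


arg(z1*z2) = 78° - 123° = -45°
Normalized to (-180°, 180°]: -45°

-45°


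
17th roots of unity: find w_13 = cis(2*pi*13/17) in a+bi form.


Angle = 360*13/17 = 275.2941°
a = cos(275.2941°) = 0.0923
b = sin(275.2941°) = -0.9957

0.0923 - 0.9957i


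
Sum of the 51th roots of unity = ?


The sum of all 51th roots of unity is 0.
Geometric series: (1 - w^51)/(1 - w) = (1-1)/(1-w) = 0 since w^51 = 1, w ≠ 1.
Alternatively: coefficient of z^50 in z^51 - 1 is 0.

0


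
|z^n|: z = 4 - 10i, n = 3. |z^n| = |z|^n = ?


|z| = sqrt(16+100) = sqrt(116) = 10.7703
|z^3| = |z|^3 = (sqrt(116))^3 = 116*sqrt(116)

|z^3| = 116*sqrt(116) ≈ 1249.3582


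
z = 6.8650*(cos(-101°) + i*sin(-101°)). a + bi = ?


a = 6.8650*cos(-101°) = 6.8650*(-0.19081) = -1.3099
b = 6.8650*sin(-101°) = 6.8650*(-0.98163) = -6.7389

-1.3099 - 6.7389i


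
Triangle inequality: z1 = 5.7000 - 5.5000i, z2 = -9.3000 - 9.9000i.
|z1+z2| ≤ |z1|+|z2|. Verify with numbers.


|z1| = sqrt(5.7^2 + (-5.5)^2) = sqrt(62.74) = 7.9209
|z2| = sqrt((-9.3)^2 + (-9.9)^2) = sqrt(184.5) = 13.5831
z1+z2 = -3.6000 - 15.4000i
|z1+z2| = sqrt(250.12) = 15.8152
|z1|+|z2| = 7.9209 + 13.5831 = 21.5040

|z1+z2| = 15.8152 ≤ |z1|+|z2| = 21.5040 (verified)


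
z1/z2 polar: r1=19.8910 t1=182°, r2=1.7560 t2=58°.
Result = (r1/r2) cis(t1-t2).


r = 19.8910 / 1.7560 = 11.3274
theta = 182° - 58° = 124° = 124° (mod 360)

11.3274 cis(124°)


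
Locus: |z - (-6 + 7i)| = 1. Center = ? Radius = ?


|z - z0| = r is a circle with center z0 and radius r.
Center = (-6, 7), radius = 1

Circle with center (-6, 7) and radius 1


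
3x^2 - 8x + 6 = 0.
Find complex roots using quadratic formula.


disc = (-8)^2 - 4*3*6 = 64 - 72 = -8
sqrt(|disc|) = sqrt(8) = 2.8284
Real part = 8/(2*3) = 1.3333
Imag part = 2.8284/(2*3) = 0.4714

1.3333 ± 0.4714i


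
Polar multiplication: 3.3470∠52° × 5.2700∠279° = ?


r = 3.3470 * 5.2700 = 17.6387
theta = 52° + 279° = 331° = 331° (mod 360)

17.6387 cis(331°)


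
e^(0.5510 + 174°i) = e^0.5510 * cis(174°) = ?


e^0.5510 = 1.7350
cos(174°) = -0.9945
sin(174°) = 0.10453
Real = 1.7350*(-0.9945) = -1.7255
Imag = 1.7350*0.10453 = 0.1814

-1.7255 + 0.1814i


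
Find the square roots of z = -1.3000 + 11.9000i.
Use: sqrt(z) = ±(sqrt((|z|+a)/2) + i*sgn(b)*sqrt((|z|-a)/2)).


|z| = sqrt(1.69+141.61) = 11.9708
sqrt((|z|+a)/2) = sqrt((11.9708+(-1.3))/2) = sqrt(5.3354) = 2.3098
sqrt((|z|-a)/2) = sqrt((11.9708-(-1.3))/2) = sqrt(6.6354) = 2.5759

±(2.3098 + 2.5759i) i.e. 2.3098 + 2.5759i and -2.3098 - 2.5759i


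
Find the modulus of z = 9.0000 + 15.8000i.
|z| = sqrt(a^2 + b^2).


|z| = sqrt(9^2 + 15.8^2) = sqrt(81 + 249.64) = sqrt(330.64) = 18.1835

|z| = 18.1835


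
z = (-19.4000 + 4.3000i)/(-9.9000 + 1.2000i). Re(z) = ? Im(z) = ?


Multiply by conjugate: (-19.4000 + 4.3000i)(-9.9000 - 1.2000i) / ((-9.9)^2 + 1.2^2)
Numerator real = -19.4*(-9.9) + 4.3*1.2 = 197.22
Numerator imag = 4.3*(-9.9) - (-19.4)*1.2 = -19.29
Denominator = 99.45
Re(z) = 197.22/99.45 = 1.9831
Im(z) = -19.29/99.45 = -0.1940

Re(z) = 1.9831, Im(z) = -0.1940


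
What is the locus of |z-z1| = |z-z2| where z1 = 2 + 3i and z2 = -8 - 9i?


Equal distances means the locus is the perpendicular bisector of z1 and z2.
Midpoint = ((2+(-8))/2, (3+(-9))/2) = (-3.0000, -3.0000)

Perpendicular bisector through (-3.0000, -3.0000)


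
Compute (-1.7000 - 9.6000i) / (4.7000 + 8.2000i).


Conjugate of z2 = 4.7000 - 8.2000i
Numerator: (-1.7000 - 9.6000i)(4.7000 - 8.2000i) = -86.7100 - 31.1800i
Denominator: 4.7^2 + 8.2^2 = 89.33
Result = (-86.7100 - 31.1800i)/89.33

-0.9707 - 0.3490i


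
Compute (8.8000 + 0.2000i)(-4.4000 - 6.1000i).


Real = 8.8*(-4.4) - 0.2*(-6.1) = -38.72 - (-1.22) = -37.5
Imag = 8.8*(-6.1) - (4.4)*0.2 = -53.68 - (0.88) = -54.56

-37.5000 - 54.5600i


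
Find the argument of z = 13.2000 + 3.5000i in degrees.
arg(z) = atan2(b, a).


Re = 13.2, Im = 3.5
arg = atan2(3.5, 13.2) = 14.8503 degrees

arg(z) = 14.8503 degrees


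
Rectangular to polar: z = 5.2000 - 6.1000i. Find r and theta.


r = sqrt(27.04+37.21) = sqrt(64.25) = 8.0156
theta = atan2(-6.1, 5.2) = -49.5538 degrees

r = 8.0156, theta = -49.5538 degrees


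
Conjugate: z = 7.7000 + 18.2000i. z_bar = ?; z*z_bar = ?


z_bar = 7.7000 - 18.2000i
z*z_bar = 7.7^2 + 18.2^2 = 59.29 + 331.24 = 390.53

z_bar = 7.7000 - 18.2000i, z*z_bar = 390.53


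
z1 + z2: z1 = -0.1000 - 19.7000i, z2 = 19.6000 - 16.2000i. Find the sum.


Real: -0.1 + 19.6 = 19.5
Imag: -19.7 - 16.2 = -35.9

19.5000 - 35.9000i


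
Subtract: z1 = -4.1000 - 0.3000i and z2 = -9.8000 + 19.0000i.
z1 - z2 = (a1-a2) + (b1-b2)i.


Real: -4.1 + 9.8 = 5.7
Imag: -0.3 - 19 = -19.3

5.7000 - 19.3000i


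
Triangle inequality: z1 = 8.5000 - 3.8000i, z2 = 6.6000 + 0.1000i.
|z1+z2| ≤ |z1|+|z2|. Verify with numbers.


|z1| = sqrt(8.5^2 + (-3.8)^2) = sqrt(86.69) = 9.3107
|z2| = sqrt(6.6^2 + 0.1^2) = sqrt(43.57) = 6.6008
z1+z2 = 15.1000 - 3.7000i
|z1+z2| = sqrt(241.7) = 15.5467
|z1|+|z2| = 9.3107 + 6.6008 = 15.9115

|z1+z2| = 15.5467 ≤ |z1|+|z2| = 15.9115 (verified)


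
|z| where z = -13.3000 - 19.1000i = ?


|z| = sqrt((-13.3)^2 + (-19.1)^2) = sqrt(176.89 + 364.81) = sqrt(541.7) = 23.2744

|z| = 23.2744


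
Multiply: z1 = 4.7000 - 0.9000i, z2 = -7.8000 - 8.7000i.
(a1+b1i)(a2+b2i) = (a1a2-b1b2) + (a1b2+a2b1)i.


Real = 4.7*(-7.8) - (-0.9)*(-8.7) = -36.66 - 7.83 = -44.49
Imag = 4.7*(-8.7) - (7.8)*(-0.9) = -40.89 + 7.02 = -33.87

-44.4900 - 33.8700i


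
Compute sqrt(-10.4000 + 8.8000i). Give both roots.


|z| = sqrt(108.16+77.44) = 13.6235
sqrt((|z|+a)/2) = sqrt((13.6235+(-10.4))/2) = sqrt(1.6118) = 1.2695
sqrt((|z|-a)/2) = sqrt((13.6235-(-10.4))/2) = sqrt(12.0118) = 3.4658

±(1.2695 + 3.4658i) i.e. 1.2695 + 3.4658i and -1.2695 - 3.4658i


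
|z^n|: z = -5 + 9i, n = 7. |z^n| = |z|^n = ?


|z| = sqrt(25+81) = sqrt(106) = 10.2956
|z^7| = |z|^7 = (sqrt(106))^7 = 106^3 * sqrt(106) = 1191016*sqrt(106)

|z^7| = 1191016*sqrt(106) ≈ 12262260.2280


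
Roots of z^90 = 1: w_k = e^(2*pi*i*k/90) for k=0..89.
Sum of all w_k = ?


The sum of all 90th roots of unity is 0.
Geometric series: (1 - w^90)/(1 - w) = (1-1)/(1-w) = 0 since w^90 = 1, w ≠ 1.
Alternatively: coefficient of z^89 in z^90 - 1 is 0.

0


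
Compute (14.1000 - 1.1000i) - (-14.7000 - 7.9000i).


Real: 14.1 + 14.7 = 28.8
Imag: -1.1 + 7.9 = 6.8

28.8000 + 6.8000i


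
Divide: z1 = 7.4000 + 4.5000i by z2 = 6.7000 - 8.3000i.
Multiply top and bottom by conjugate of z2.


Conjugate of z2 = 6.7000 + 8.3000i
Numerator: (7.4000 + 4.5000i)(6.7000 + 8.3000i) = 12.2300 + 91.5700i
Denominator: 6.7^2 + (-8.3)^2 = 113.78
Result = (12.2300 + 91.5700i)/113.78

0.1075 + 0.8048i


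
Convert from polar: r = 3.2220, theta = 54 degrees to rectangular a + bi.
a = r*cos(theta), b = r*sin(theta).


a = 3.2220*cos(54°) = 3.2220*0.587785 = 1.8938
b = 3.2220*sin(54°) = 3.2220*0.80902 = 2.6067

1.8938 + 2.6067i


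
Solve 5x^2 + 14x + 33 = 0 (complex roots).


disc = 14^2 - 4*5*33 = 196 - 660 = -464
sqrt(|disc|) = sqrt(464) = 21.5407
Real part = -14/(2*5) = -1.4000
Imag part = 21.5407/(2*5) = 2.1541

-1.4000 ± 2.1541i


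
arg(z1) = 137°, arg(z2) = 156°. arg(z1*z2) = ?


arg(z1*z2) = 137° + 156° = 293°
Normalized to (-180°, 180°]: -67°

-67°


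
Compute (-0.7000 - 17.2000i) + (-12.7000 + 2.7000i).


Real: -0.7 - 12.7 = -13.4
Imag: -17.2 + 2.7 = -14.5

-13.4000 - 14.5000i


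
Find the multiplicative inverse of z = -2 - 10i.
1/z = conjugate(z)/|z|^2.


|z|^2 = 4+100 = 104
1/z = (-2 + 10i)/104

1/z = -0.0192 + 0.0962i


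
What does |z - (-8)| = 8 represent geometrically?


|z - z0| = r is a circle with center z0 and radius r.
Center = (-8, 0), radius = 8

Circle with center (-8, 0) and radius 8


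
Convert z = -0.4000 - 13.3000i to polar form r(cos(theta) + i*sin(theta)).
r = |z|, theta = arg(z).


r = sqrt(0.16+176.89) = sqrt(177.05) = 13.3060
theta = atan2(-13.3, -0.4) = -91.7227 degrees

r = 13.3060, theta = -91.7227 degrees


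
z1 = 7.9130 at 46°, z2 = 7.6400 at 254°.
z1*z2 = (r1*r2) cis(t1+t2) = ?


r = 7.9130 * 7.6400 = 60.4553
theta = 46° + 254° = 300° = 300° (mod 360)

60.4553 cis(300°)


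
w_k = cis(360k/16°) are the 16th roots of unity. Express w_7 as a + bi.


Angle = 360*7/16 = 157.5°
a = cos(157.5°) = -0.9239
b = sin(157.5°) = 0.3827

-0.9239 + 0.3827i


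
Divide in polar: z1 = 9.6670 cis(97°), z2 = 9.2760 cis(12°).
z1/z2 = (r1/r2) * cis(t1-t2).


r = 9.6670 / 9.2760 = 1.0422
theta = 97° - 12° = 85° = 85° (mod 360)

1.0422 cis(85°)


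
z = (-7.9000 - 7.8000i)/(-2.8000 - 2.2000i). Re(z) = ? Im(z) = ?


Multiply by conjugate: (-7.9000 - 7.8000i)(-2.8000 + 2.2000i) / ((-2.8)^2 + (-2.2)^2)
Numerator real = -7.9*(-2.8) - (7.8)*(-2.2) = 39.28
Numerator imag = -7.8*(-2.8) - (-7.9)*(-2.2) = 4.46
Denominator = 12.68
Re(z) = 39.28/12.68 = 3.0978
Im(z) = 4.46/12.68 = 0.3517

Re(z) = 3.0978, Im(z) = 0.3517


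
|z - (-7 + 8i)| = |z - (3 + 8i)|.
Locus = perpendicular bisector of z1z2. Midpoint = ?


Equal distances means the locus is the perpendicular bisector of z1 and z2.
Midpoint = ((-7+3)/2, (8+8)/2) = (-2.0000, 8.0000)

Perpendicular bisector through (-2.0000, 8.0000)


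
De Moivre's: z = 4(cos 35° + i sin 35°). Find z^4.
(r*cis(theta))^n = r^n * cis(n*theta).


r^4 = 4^4 = 256
n*theta = 4*35° = 140° = 140° (mod 360)
a = 256*cos(140°) = -196.1074
b = 256*sin(140°) = 164.5536

256 cis(140°) = -196.1074 + 164.5536i


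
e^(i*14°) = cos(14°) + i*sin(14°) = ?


cos(14°) = 0.9703
sin(14°) = 0.2419

e^(i*14°) = 0.9703 + 0.2419i


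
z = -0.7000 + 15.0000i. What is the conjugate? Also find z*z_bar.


z_bar = -0.7000 - 15.0000i
z*z_bar = (-0.7)^2 + 15^2 = 0.49 + 225 = 225.49

z_bar = -0.7000 - 15.0000i, z*z_bar = 225.49


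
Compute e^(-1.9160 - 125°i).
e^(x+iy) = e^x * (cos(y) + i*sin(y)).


e^-1.9160 = 0.1472
cos(-125°) = -0.5736
sin(-125°) = -0.8192
Real = 0.1472*(-0.5736) = -0.0844
Imag = 0.1472*(-0.8192) = -0.1206

-0.0844 - 0.1206i


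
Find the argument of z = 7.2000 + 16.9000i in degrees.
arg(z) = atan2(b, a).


Re = 7.2, Im = 16.9
arg = atan2(16.9, 7.2) = 66.9243 degrees

arg(z) = 66.9243 degrees


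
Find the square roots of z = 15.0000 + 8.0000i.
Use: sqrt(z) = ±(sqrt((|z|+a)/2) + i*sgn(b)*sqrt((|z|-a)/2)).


|z| = sqrt(225+64) = 17.0000
sqrt((|z|+a)/2) = sqrt((17.0000+15)/2) = sqrt(16.0000) = 4.0000
sqrt((|z|-a)/2) = sqrt((17.0000-15)/2) = sqrt(1.0000) = 1.0000

±(4.0000 + 1.0000i) i.e. 4.0000 + 1.0000i and -4.0000 - 1.0000i


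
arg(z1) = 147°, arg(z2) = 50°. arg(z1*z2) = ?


arg(z1*z2) = 147° + 50° = 197°
Normalized to (-180°, 180°]: -163°

-163°


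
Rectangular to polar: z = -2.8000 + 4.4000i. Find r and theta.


r = sqrt(7.84+19.36) = sqrt(27.2) = 5.2154
theta = atan2(4.4, -2.8) = 122.4712 degrees

r = 5.2154, theta = 122.4712 degrees


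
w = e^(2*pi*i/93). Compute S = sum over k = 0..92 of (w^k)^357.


The roots are w_k = w^k with w = e^(2*pi*i/93), and (w^k)^357 = (w^357)^k.
So S = 1 + u + u^2 + ... + u^(92) with u = w^357.
357 = 3*93 + 78, so 357 is not a multiple of 93: u = (w^93)^3 * w^78 = w^78 ≠ 1 (w is a primitive 93th root), while u^93 = (w^93)^357 = 1.
Geometric series: S = (1 - u^93)/(1 - u) = (1 - 1)/(1 - u) = 0

S = 0


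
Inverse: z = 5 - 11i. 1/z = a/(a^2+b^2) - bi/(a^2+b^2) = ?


|z|^2 = 25+121 = 146
1/z = (5 + 11i)/146

1/z = 0.0342 + 0.0753i


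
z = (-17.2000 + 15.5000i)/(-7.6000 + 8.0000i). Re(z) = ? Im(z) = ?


Multiply by conjugate: (-17.2000 + 15.5000i)(-7.6000 - 8.0000i) / ((-7.6)^2 + 8^2)
Numerator real = -17.2*(-7.6) + 15.5*8 = 254.72
Numerator imag = 15.5*(-7.6) - (-17.2)*8 = 19.8
Denominator = 121.76
Re(z) = 254.72/121.76 = 2.0920
Im(z) = 19.8/121.76 = 0.1626

Re(z) = 2.0920, Im(z) = 0.1626


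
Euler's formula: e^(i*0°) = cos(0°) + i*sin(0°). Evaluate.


cos(0°) = 1.0000
sin(0°) = 0

e^(i*0°) = 1.0000 + 0i


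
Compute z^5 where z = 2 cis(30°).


r^5 = 2^5 = 32
n*theta = 5*30° = 150° = 150° (mod 360)
a = 32*cos(150°) = -27.7128
b = 32*sin(150°) = 16.0000

32 cis(150°) = -27.7128 + 16.0000i


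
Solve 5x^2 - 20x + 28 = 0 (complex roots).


disc = (-20)^2 - 4*5*28 = 400 - 560 = -160
sqrt(|disc|) = sqrt(160) = 12.6491
Real part = 20/(2*5) = 2.0000
Imag part = 12.6491/(2*5) = 1.2649

2.0000 ± 1.2649i


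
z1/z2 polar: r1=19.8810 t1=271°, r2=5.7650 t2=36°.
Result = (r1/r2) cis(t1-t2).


r = 19.8810 / 5.7650 = 3.4486
theta = 271° - 36° = 235° = 235° (mod 360)

3.4486 cis(235°)


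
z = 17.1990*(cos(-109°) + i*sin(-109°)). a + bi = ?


a = 17.1990*cos(-109°) = 17.1990*(-0.325568) = -5.5994
b = 17.1990*sin(-109°) = 17.1990*(-0.94552) = -16.2620

-5.5994 - 16.2620i


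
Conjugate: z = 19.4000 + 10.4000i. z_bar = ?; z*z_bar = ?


z_bar = 19.4000 - 10.4000i
z*z_bar = 19.4^2 + 10.4^2 = 376.36 + 108.16 = 484.52

z_bar = 19.4000 - 10.4000i, z*z_bar = 484.52


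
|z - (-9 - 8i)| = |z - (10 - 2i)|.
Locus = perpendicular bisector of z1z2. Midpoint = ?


Equal distances means the locus is the perpendicular bisector of z1 and z2.
Midpoint = ((-9+10)/2, (-8+(-2))/2) = (0.5000, -5.0000)

Perpendicular bisector through (0.5000, -5.0000)


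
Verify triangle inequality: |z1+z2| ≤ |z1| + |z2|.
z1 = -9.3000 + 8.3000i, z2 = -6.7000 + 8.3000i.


|z1| = sqrt((-9.3)^2 + 8.3^2) = sqrt(155.38) = 12.4652
|z2| = sqrt((-6.7)^2 + 8.3^2) = sqrt(113.78) = 10.6668
z1+z2 = -16.0000 + 16.6000i
|z1+z2| = sqrt(531.56) = 23.0556
|z1|+|z2| = 12.4652 + 10.6668 = 23.1320

|z1+z2| = 23.0556 ≤ |z1|+|z2| = 23.1320 (verified)


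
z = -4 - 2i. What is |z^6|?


|z| = sqrt(16+4) = sqrt(20) = 4.4721
|z^6| = |z|^6 = (sqrt(20))^6 = 20^3 = 8000

|z^6| = 8000


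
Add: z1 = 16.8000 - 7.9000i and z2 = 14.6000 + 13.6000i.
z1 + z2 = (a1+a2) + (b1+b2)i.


Real: 16.8 + 14.6 = 31.4
Imag: -7.9 + 13.6 = 5.7

31.4000 + 5.7000i


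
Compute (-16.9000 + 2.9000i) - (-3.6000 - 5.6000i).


Real: -16.9 + 3.6 = -13.3
Imag: 2.9 + 5.6 = 8.5

-13.3000 + 8.5000i


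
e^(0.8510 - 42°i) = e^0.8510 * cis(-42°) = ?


e^0.8510 = 2.3420
cos(-42°) = 0.74314
sin(-42°) = -0.66913
Real = 2.3420*0.74314 = 1.7404
Imag = 2.3420*(-0.66913) = -1.5671

1.7404 - 1.5671i


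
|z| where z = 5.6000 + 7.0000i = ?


|z| = sqrt(5.6^2 + 7^2) = sqrt(31.36 + 49) = sqrt(80.36) = 8.9644

|z| = 8.9644


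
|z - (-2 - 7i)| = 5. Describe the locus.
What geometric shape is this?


|z - z0| = r is a circle with center z0 and radius r.
Center = (-2, -7), radius = 5

Circle with center (-2, -7) and radius 5


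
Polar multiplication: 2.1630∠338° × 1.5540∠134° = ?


r = 2.1630 * 1.5540 = 3.3613
theta = 338° + 134° = 472° = 112° (mod 360)

3.3613 cis(112°)


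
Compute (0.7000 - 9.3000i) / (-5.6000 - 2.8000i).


Conjugate of z2 = -5.6000 + 2.8000i
Numerator: (0.7000 - 9.3000i)(-5.6000 + 2.8000i) = 22.1200 + 54.0400i
Denominator: (-5.6)^2 + (-2.8)^2 = 39.2
Result = (22.1200 + 54.0400i)/39.2

0.5643 + 1.3786i


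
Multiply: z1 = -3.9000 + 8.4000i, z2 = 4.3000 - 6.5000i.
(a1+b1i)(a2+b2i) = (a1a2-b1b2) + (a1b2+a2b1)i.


Real = -3.9*4.3 - 8.4*(-6.5) = -16.77 - (-54.6) = 37.83
Imag = -3.9*(-6.5) + 4.3*8.4 = 25.35 + 36.12 = 61.47

37.8300 + 61.4700i


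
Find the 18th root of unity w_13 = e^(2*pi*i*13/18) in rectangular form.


Angle = 360*13/18 = 260°
a = cos(260°) = -0.1736
b = sin(260°) = -0.9848

-0.1736 - 0.9848i


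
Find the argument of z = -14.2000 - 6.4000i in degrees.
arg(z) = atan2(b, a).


Re = -14.2, Im = -6.4
arg = atan2(-6.4, -14.2) = -155.7387 degrees

arg(z) = -155.7387 degrees


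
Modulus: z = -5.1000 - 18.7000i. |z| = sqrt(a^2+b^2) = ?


|z| = sqrt((-5.1)^2 + (-18.7)^2) = sqrt(26.01 + 349.69) = sqrt(375.7) = 19.3830

|z| = 19.3830


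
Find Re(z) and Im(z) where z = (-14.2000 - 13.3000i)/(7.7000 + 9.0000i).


Multiply by conjugate: (-14.2000 - 13.3000i)(7.7000 - 9.0000i) / (7.7^2 + 9^2)
Numerator real = -14.2*7.7 - (13.3)*9 = -229.04
Numerator imag = -13.3*7.7 - (-14.2)*9 = 25.39
Denominator = 140.29
Re(z) = -229.04/140.29 = -1.6326
Im(z) = 25.39/140.29 = 0.1810

Re(z) = -1.6326, Im(z) = 0.1810


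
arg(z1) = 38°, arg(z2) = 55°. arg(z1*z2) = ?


arg(z1*z2) = 38° + 55° = 93°
Normalized to (-180°, 180°]: 93°

93°


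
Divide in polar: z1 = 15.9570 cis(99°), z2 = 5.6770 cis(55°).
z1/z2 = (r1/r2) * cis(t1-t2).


r = 15.9570 / 5.6770 = 2.8108
theta = 99° - 55° = 44° = 44° (mod 360)

2.8108 cis(44°)


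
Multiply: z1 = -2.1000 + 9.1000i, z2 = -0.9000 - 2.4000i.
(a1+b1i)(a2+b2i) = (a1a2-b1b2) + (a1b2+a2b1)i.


Real = -2.1*(-0.9) - 9.1*(-2.4) = 1.89 - (-21.84) = 23.73
Imag = -2.1*(-2.4) - (0.9)*9.1 = 5.04 - (8.19) = -3.15

23.7300 - 3.1500i


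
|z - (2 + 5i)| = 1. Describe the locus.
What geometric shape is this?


|z - z0| = r is a circle with center z0 and radius r.
Center = (2, 5), radius = 1

Circle with center (2, 5) and radius 1


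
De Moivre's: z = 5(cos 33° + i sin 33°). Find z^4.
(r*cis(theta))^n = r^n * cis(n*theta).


r^4 = 5^4 = 625
n*theta = 4*33° = 132° = 132° (mod 360)
a = 625*cos(132°) = -418.2066
b = 625*sin(132°) = 464.4655

625 cis(132°) = -418.2066 + 464.4655i


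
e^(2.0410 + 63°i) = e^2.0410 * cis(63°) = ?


e^2.0410 = 7.6983
cos(63°) = 0.454
sin(63°) = 0.891
Real = 7.6983*0.454 = 3.4950
Imag = 7.6983*0.891 = 6.8592

3.4950 + 6.8592i


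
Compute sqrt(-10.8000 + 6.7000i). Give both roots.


|z| = sqrt(116.64+44.89) = 12.7094
sqrt((|z|+a)/2) = sqrt((12.7094+(-10.8))/2) = sqrt(0.9547) = 0.9771
sqrt((|z|-a)/2) = sqrt((12.7094-(-10.8))/2) = sqrt(11.7547) = 3.4285

±(0.9771 + 3.4285i) i.e. 0.9771 + 3.4285i and -0.9771 - 3.4285i


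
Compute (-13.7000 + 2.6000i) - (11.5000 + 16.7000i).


Real: -13.7 - 11.5 = -25.2
Imag: 2.6 - 16.7 = -14.1

-25.2000 - 14.1000i


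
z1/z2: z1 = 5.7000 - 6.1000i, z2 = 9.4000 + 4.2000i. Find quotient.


Conjugate of z2 = 9.4000 - 4.2000i
Numerator: (5.7000 - 6.1000i)(9.4000 - 4.2000i) = 27.9600 - 81.2800i
Denominator: 9.4^2 + 4.2^2 = 106
Result = (27.9600 - 81.2800i)/106

0.2638 - 0.7668i


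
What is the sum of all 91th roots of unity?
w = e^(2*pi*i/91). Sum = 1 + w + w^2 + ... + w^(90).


The sum of all 91th roots of unity is 0.
Geometric series: (1 - w^91)/(1 - w) = (1-1)/(1-w) = 0 since w^91 = 1, w ≠ 1.
Alternatively: coefficient of z^90 in z^91 - 1 is 0.

0


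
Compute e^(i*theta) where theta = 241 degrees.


cos(241°) = -0.4848
sin(241°) = -0.8746

e^(i*241°) = -0.4848 - 0.8746i


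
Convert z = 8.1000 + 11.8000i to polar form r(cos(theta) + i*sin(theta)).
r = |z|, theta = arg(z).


r = sqrt(65.61+139.24) = sqrt(204.85) = 14.3126
theta = atan2(11.8, 8.1) = 55.5327 degrees

r = 14.3126, theta = 55.5327 degrees


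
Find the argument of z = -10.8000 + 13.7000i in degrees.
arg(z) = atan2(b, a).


Re = -10.8, Im = 13.7
arg = atan2(13.7, -10.8) = 128.2495 degrees

arg(z) = 128.2495 degrees


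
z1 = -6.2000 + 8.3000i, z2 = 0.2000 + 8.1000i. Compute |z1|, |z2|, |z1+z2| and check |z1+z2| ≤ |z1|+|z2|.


|z1| = sqrt((-6.2)^2 + 8.3^2) = sqrt(107.33) = 10.3600
|z2| = sqrt(0.2^2 + 8.1^2) = sqrt(65.65) = 8.1025
z1+z2 = -6.0000 + 16.4000i
|z1+z2| = sqrt(304.96) = 17.4631
|z1|+|z2| = 10.3600 + 8.1025 = 18.4625

|z1+z2| = 17.4631 ≤ |z1|+|z2| = 18.4625 (verified)


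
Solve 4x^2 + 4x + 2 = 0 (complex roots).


disc = 4^2 - 4*4*2 = 16 - 32 = -16
sqrt(|disc|) = sqrt(16) = 4.0000
Real part = -4/(2*4) = -0.5000
Imag part = 4.0000/(2*4) = 0.5000

-0.5000 ± 0.5000i


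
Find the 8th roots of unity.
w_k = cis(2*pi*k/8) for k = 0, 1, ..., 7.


The 8th roots of unity are cis(360k/8°) for k=0..7
Angle step = 360/8 = 45°
Primitive root: cis(45°)
Primitive root = 0.7071 + 0.7071i

8 roots at angles: 0°, 45°, 90°, 135°, 180°, 225°, 270°, 315°


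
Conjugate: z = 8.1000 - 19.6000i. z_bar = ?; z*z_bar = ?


z_bar = 8.1000 + 19.6000i
z*z_bar = 8.1^2 + (-19.6)^2 = 65.61 + 384.16 = 449.77

z_bar = 8.1000 + 19.6000i, z*z_bar = 449.77


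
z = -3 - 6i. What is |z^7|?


|z| = sqrt(9+36) = sqrt(45) = 6.7082
|z^7| = |z|^7 = (sqrt(45))^7 = 45^3 * sqrt(45) = 91125*sqrt(45)

|z^7| = 91125*sqrt(45) ≈ 611285.0833


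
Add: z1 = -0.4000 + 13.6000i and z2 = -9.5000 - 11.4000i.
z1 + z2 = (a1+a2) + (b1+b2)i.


Real: -0.4 - 9.5 = -9.9
Imag: 13.6 - 11.4 = 2.2

-9.9000 + 2.2000i


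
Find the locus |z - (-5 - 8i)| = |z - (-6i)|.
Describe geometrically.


Equal distances means the locus is the perpendicular bisector of z1 and z2.
Midpoint = ((-5+0)/2, (-8+(-6))/2) = (-2.5000, -7.0000)

Perpendicular bisector through (-2.5000, -7.0000)


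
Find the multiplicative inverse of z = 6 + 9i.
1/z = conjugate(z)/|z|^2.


|z|^2 = 36+81 = 117
1/z = (6 - 9i)/117

1/z = 0.0513 - 0.0769i


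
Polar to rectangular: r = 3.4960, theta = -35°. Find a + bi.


a = 3.4960*cos(-35°) = 3.4960*0.819152 = 2.8638
b = 3.4960*sin(-35°) = 3.4960*(-0.57358) = -2.0052

2.8638 - 2.0052i


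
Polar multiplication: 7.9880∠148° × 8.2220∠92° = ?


r = 7.9880 * 8.2220 = 65.6773
theta = 148° + 92° = 240° = 240° (mod 360)

65.6773 cis(240°)


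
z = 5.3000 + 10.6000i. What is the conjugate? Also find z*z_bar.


z_bar = 5.3000 - 10.6000i
z*z_bar = 5.3^2 + 10.6^2 = 28.09 + 112.36 = 140.45

z_bar = 5.3000 - 10.6000i, z*z_bar = 140.45


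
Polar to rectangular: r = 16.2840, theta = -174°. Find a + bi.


a = 16.2840*cos(-174°) = 16.2840*(-0.99452) = -16.1948
b = 16.2840*sin(-174°) = 16.2840*(-0.104528) = -1.7021

-16.1948 - 1.7021i


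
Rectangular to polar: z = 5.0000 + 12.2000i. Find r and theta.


r = sqrt(25+148.84) = sqrt(173.84) = 13.1848
theta = atan2(12.2, 5) = 67.7144 degrees

r = 13.1848, theta = 67.7144 degrees


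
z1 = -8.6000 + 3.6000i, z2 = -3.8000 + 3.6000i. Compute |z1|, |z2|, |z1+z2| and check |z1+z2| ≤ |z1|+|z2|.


|z1| = sqrt((-8.6)^2 + 3.6^2) = sqrt(86.92) = 9.3231
|z2| = sqrt((-3.8)^2 + 3.6^2) = sqrt(27.4) = 5.2345
z1+z2 = -12.4000 + 7.2000i
|z1+z2| = sqrt(205.6) = 14.3388
|z1|+|z2| = 9.3231 + 5.2345 = 14.5576

|z1+z2| = 14.3388 ≤ |z1|+|z2| = 14.5576 (verified)


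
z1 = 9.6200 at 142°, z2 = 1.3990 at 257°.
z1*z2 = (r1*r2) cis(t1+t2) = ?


r = 9.6200 * 1.3990 = 13.4584
theta = 142° + 257° = 399° = 39° (mod 360)

13.4584 cis(39°)


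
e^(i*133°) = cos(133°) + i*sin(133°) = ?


cos(133°) = -0.6820
sin(133°) = 0.7314

e^(i*133°) = -0.6820 + 0.7314i


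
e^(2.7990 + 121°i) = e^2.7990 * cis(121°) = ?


e^2.7990 = 16.4282
cos(121°) = -0.51504
sin(121°) = 0.857167
Real = 16.4282*(-0.51504) = -8.4612
Imag = 16.4282*0.857167 = 14.0817

-8.4612 + 14.0817i


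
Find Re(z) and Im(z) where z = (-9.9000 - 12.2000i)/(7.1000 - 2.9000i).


Multiply by conjugate: (-9.9000 - 12.2000i)(7.1000 + 2.9000i) / (7.1^2 + (-2.9)^2)
Numerator real = -9.9*7.1 - (12.2)*(-2.9) = -34.91
Numerator imag = -12.2*7.1 - (-9.9)*(-2.9) = -115.33
Denominator = 58.82
Re(z) = -34.91/58.82 = -0.5935
Im(z) = -115.33/58.82 = -1.9607

Re(z) = -0.5935, Im(z) = -1.9607
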